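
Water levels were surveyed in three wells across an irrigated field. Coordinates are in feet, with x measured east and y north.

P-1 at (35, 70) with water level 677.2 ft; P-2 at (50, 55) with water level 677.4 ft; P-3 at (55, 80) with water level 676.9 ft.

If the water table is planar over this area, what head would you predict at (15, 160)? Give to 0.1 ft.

Taking P-1 as reference: P-2−P-1 = (15, -15, +0.2); P-3−P-1 = (20, 10, -0.3).
Solve a·Δx + b·Δy = Δh: det = 15·10 − 20·(-15) = 450.
∂h/∂x = [(+0.2)·10 − (-0.3)·(-15)] / 450 = -0.005556
∂h/∂y = [15·(-0.3) − 20·(+0.2)] / 450 = -0.01889
h(15, 160) = 677.2 + (-0.005556)·(-20) + (-0.01889)·(90) = 677.2 +0.111 -1.700 = 675.611 ft.

675.6 ft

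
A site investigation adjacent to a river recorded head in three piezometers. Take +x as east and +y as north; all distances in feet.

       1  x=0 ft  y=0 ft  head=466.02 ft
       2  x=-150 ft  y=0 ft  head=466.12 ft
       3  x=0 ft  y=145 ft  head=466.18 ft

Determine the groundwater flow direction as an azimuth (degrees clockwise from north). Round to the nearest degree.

149°

∂h/∂x = (466.12 − 466.02) / (-150 − 0) = -0.0006667
∂h/∂y = (466.18 − 466.02) / (145 − 0) = +0.001103
Flow direction (−∇h) has components (+0.0006667 E, -0.001103 N).
Azimuth = atan2(E, N) = atan2(+0.0006667, -0.001103) = 148.9° ≈ 149°.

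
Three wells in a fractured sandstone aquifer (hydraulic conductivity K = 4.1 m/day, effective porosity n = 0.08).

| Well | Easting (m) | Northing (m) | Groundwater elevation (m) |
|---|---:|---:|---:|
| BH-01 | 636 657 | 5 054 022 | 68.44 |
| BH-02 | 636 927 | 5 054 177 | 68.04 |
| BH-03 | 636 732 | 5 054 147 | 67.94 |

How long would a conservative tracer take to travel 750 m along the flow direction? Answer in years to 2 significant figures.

8.2 years

Differences from BH-01: to BH-02 (Δx, Δy, Δh) = (270, 155, -0.40); to BH-03 = (75, 125, -0.50).
Determinant of the coordinate differences = 270·125 − 75·155 = 22125.
∂h/∂x = [(-0.40)·125 − (-0.50)·155] / 22125 = +0.001243
∂h/∂y = [270·(-0.50) − 75·(-0.40)] / 22125 = -0.004746
|∇h| = √(0.001243² + -0.004746²) = 0.004906
Seepage velocity v = K·i/n = 4.1 × 0.004906 / 0.08 = 0.2514 m/day.
t = 750 / 0.2514 = 2983 days = 8.17 years.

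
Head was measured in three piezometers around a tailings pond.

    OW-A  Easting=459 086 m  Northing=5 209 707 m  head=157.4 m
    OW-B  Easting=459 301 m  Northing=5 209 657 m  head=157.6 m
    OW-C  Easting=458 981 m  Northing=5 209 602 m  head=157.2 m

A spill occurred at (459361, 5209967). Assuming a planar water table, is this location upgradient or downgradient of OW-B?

upgradient

Taking OW-A as reference: OW-B−OW-A = (215, -50, +0.2); OW-C−OW-A = (-105, -105, -0.2).
Solve a·Δx + b·Δy = Δh: det = 215·(-105) − (-105)·(-50) = -27825.
∂h/∂x = [(+0.2)·(-105) − (-0.2)·(-50)] / -27825 = +0.001114
∂h/∂y = [215·(-0.2) − (-105)·(+0.2)] / -27825 = +0.0007907
Head at (459361, 5209967) = 157.4 + (+0.001114)·(275) + (+0.0007907)·(260) = 157.91 m.
That is higher than the 157.6 m at OW-B, so the point is upgradient.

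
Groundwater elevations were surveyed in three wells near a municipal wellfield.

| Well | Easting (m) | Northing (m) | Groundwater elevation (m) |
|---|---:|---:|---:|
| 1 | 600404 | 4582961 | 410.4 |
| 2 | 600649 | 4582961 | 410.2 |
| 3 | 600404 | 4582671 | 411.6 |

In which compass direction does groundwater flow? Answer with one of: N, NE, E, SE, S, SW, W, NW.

N

∂h/∂x = (410.2 − 410.4) / (600649 − 600404) = -0.0008163
∂h/∂y = (411.6 − 410.4) / (4582671 − 4582961) = -0.004138
Flow = −∇h = (+0.0008163 east, +0.004138 north), which points north.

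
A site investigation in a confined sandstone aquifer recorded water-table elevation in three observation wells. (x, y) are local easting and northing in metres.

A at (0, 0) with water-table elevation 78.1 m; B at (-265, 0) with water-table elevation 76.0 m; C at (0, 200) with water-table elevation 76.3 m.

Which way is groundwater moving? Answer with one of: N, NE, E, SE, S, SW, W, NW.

∂h/∂x = (76.0 − 78.1) / (-265 − 0) = +0.007925
∂h/∂y = (76.3 − 78.1) / (200 − 0) = -0.009000
Flow = −∇h = (-0.007925 east, +0.009000 north), which points northwest.

NW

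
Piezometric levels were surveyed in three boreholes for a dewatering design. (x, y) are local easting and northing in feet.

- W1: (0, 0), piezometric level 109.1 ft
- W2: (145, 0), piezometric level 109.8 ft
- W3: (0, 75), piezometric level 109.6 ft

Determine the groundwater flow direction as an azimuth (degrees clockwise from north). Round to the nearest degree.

216°

∂h/∂x = (109.8 − 109.1) / (145 − 0) = +0.004828
∂h/∂y = (109.6 − 109.1) / (75 − 0) = +0.006667
Flow direction (−∇h) has components (-0.004828 E, -0.006667 N).
Azimuth = atan2(E, N) = atan2(-0.004828, -0.006667) = 215.9° ≈ 216°.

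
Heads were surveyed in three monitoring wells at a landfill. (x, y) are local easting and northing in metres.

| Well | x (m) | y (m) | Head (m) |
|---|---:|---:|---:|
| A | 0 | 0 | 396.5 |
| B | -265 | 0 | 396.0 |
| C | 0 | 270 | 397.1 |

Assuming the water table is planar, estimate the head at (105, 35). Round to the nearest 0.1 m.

∂h/∂x = (396.0 − 396.5) / (-265 − 0) = +0.001887
∂h/∂y = (397.1 − 396.5) / (270 − 0) = +0.002222
h(105, 35) = 396.5 + (+0.001887)·(105) + (+0.002222)·(35) = 396.5 +0.198 +0.078 = 396.776 m.

396.8 m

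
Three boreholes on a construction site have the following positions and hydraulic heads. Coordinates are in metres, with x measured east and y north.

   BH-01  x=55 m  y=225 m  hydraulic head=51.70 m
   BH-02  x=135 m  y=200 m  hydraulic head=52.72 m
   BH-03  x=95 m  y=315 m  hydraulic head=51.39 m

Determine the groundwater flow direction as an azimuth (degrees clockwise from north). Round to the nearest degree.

308°

With h = a·x + b·y + c and BH-01 as origin, the differences give:
  80·a + (-25)·b = +1.02
  40·a + 90·b = -0.31
Eliminate b (×90 and ×(-25), subtract): 8200·a = 84.050 → a = ∂h/∂x = +0.01025
Back-substitute: b = ∂h/∂y = -0.008000.
Flow direction (−∇h) has components (-0.01025 E, +0.008000 N).
Azimuth = atan2(E, N) = atan2(-0.01025, +0.008000) = 308.0° ≈ 308°.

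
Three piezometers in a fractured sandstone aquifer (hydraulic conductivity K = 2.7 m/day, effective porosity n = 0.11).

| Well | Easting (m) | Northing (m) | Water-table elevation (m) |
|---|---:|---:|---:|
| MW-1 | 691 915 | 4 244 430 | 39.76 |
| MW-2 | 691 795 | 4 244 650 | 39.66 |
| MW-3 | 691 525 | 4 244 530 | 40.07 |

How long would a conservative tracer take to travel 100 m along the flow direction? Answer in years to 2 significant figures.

With h = a·x + b·y + c and MW-1 as origin, the differences give:
  (-120)·a + 220·b = -0.10
  (-390)·a + 100·b = +0.31
Eliminate b (×100 and ×220, subtract): 73800·a = -78.200 → a = ∂h/∂x = -0.001060
Back-substitute: b = ∂h/∂y = -0.001033.
|∇h| = √(-0.001060² + -0.001033²) = 0.00148
Seepage velocity v = K·i/n = 2.7 × 0.00148 / 0.11 = 0.03633 m/day.
t = 100 / 0.03633 = 2753 days = 7.54 years.

7.5 years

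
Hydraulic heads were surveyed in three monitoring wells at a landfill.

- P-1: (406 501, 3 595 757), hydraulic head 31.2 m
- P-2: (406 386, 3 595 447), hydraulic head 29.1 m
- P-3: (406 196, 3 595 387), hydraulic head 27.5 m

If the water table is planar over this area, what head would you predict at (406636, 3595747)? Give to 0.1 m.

32.1 m

With h = a·x + b·y + c and P-1 as origin, the differences give:
  (-115)·a + (-310)·b = -2.1
  (-305)·a + (-370)·b = -3.7
Eliminate b (×(-370) and ×(-310), subtract): -52000·a = -370.00 → a = ∂h/∂x = +0.007115
Back-substitute: b = ∂h/∂y = +0.004135.
h(406636, 3595747) = 31.2 + (+0.007115)·(135) + (+0.004135)·(-10) = 31.2 +0.961 -0.041 = 32.119 m.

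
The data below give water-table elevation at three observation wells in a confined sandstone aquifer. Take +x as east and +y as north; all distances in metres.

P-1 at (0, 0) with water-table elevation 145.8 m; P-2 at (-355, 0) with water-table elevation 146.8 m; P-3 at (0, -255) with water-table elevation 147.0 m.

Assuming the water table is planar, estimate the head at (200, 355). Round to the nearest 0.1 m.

∂h/∂x = (146.8 − 145.8) / (-355 − 0) = -0.002817
∂h/∂y = (147.0 − 145.8) / (-255 − 0) = -0.004706
h(200, 355) = 145.8 + (-0.002817)·(200) + (-0.004706)·(355) = 145.8 -0.563 -1.671 = 143.566 m.

143.6 m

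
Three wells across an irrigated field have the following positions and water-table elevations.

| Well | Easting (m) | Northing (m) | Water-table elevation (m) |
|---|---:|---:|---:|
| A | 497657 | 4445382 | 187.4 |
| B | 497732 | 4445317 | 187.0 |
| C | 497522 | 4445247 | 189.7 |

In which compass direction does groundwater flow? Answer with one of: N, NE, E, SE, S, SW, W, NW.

NE

With h = a·x + b·y + c and A as origin, the differences give:
  75·a + (-65)·b = -0.4
  (-135)·a + (-135)·b = +2.3
Eliminate b (×(-135) and ×(-65), subtract): -18900·a = 203.50 → a = ∂h/∂x = -0.01077
Back-substitute: b = ∂h/∂y = -0.006270.
Flow = −∇h = (+0.01077 east, +0.006270 north), which points northeast.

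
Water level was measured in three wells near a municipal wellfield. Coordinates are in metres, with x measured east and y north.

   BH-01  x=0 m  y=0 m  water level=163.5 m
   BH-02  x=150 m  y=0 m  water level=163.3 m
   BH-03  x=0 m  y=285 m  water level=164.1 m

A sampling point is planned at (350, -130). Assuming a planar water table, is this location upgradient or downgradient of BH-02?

∂h/∂x = (163.3 − 163.5) / (150 − 0) = -0.001333
∂h/∂y = (164.1 − 163.5) / (285 − 0) = +0.002105
Head at (350, -130) = 163.5 + (-0.001333)·(350) + (+0.002105)·(-130) = 162.76 m.
That is lower than the 163.3 m at BH-02, so the point is downgradient.

downgradient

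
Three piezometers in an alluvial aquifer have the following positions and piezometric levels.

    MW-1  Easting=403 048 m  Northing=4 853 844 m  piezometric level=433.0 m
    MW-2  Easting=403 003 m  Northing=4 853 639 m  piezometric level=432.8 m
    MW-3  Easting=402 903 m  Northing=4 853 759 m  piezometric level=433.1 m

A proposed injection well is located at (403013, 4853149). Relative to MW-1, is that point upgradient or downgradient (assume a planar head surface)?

downgradient

Differences from MW-1: to MW-2 (Δx, Δy, Δh) = (-45, -205, -0.2); to MW-3 = (-145, -85, +0.1).
Solve a·Δx + b·Δy = Δh: det = (-45)·(-85) − (-145)·(-205) = -25900.
∂h/∂x = [(-0.2)·(-85) − (+0.1)·(-205)] / -25900 = -0.001448
∂h/∂y = [(-45)·(+0.1) − (-145)·(-0.2)] / -25900 = +0.001293
Head at (403013, 4853149) = 433.0 + (-0.001448)·(-35) + (+0.001293)·(-695) = 432.15 m.
That is lower than the 433.0 m at MW-1, so the point is downgradient.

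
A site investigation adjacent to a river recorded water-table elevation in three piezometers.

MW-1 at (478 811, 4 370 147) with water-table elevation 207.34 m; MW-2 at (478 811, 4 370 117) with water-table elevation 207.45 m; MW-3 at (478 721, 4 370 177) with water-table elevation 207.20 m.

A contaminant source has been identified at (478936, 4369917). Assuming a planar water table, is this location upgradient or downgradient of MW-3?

upgradient

Taking MW-1 as reference: MW-2−MW-1 = (0, -30, +0.11); MW-3−MW-1 = (-90, 30, -0.14).
Determinant of the coordinate differences = 0·30 − (-90)·(-30) = -2700.
∂h/∂x = [(+0.11)·30 − (-0.14)·(-30)] / -2700 = +0.0003333
∂h/∂y = [0·(-0.14) − (-90)·(+0.11)] / -2700 = -0.003667
Head at (478936, 4369917) = 207.34 + (+0.0003333)·(125) + (-0.003667)·(-230) = 208.23 m.
That is higher than the 207.20 m at MW-3, so the point is upgradient.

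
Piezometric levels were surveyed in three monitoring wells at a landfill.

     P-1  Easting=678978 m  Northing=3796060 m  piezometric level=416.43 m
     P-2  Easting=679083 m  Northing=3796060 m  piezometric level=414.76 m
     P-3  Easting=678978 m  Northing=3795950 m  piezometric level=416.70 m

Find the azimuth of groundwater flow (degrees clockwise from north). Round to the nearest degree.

081°

∂h/∂x = (414.76 − 416.43) / (679083 − 678978) = -0.01590
∂h/∂y = (416.70 − 416.43) / (3795950 − 3796060) = -0.002455
Flow direction (−∇h) has components (+0.01590 E, +0.002455 N).
Azimuth = atan2(E, N) = atan2(+0.01590, +0.002455) = 81.2° ≈ 081°.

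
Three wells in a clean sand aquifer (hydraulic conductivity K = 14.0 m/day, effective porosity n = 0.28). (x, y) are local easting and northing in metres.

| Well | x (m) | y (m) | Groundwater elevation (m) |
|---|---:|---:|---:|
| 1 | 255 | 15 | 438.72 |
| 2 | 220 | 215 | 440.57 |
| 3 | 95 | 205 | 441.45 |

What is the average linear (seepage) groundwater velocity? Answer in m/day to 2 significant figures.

Three-point gradient (reference 1): Δ to 2 = (-35, 200, +1.85), Δ to 3 = (-160, 190, +2.73).
∂h/∂x = -0.007673, ∂h/∂y = +0.007907 (det = 25350).
|∇h| = √(-0.007673² + 0.007907²) = 0.01102
Seepage velocity v = K·i/n = 14.0 × 0.01102 / 0.28 = 0.551 m/day.

0.55 m/day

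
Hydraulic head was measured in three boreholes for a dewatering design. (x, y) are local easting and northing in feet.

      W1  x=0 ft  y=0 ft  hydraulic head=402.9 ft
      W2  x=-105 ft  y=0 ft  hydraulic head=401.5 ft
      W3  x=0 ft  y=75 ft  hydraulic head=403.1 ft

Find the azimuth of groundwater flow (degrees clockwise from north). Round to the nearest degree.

∂h/∂x = (401.5 − 402.9) / (-105 − 0) = +0.01333
∂h/∂y = (403.1 − 402.9) / (75 − 0) = +0.002667
Flow direction (−∇h) has components (-0.01333 E, -0.002667 N).
Azimuth = atan2(E, N) = atan2(-0.01333, -0.002667) = 258.7° ≈ 259°.

259°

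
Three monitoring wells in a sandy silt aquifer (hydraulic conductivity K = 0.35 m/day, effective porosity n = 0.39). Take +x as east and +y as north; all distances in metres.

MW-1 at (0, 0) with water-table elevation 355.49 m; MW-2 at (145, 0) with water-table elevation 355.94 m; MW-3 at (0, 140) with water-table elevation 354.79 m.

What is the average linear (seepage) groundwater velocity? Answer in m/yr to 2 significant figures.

1.9 m/yr

∂h/∂x = (355.94 − 355.49) / (145 − 0) = +0.003103
∂h/∂y = (354.79 − 355.49) / (140 − 0) = -0.005000
|∇h| = √(0.003103² + -0.005000²) = 0.005885
Seepage velocity v = K·i/n = 0.35 × 0.005885 / 0.39 = 0.005281 m/day = 1.929 m/yr.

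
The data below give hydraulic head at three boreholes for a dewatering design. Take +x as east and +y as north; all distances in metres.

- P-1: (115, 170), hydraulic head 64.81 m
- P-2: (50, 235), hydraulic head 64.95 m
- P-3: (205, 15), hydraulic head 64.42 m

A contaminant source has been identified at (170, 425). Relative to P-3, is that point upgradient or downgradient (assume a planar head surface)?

upgradient

Three-point gradient (reference P-1): Δ to P-2 = (-65, 65, +0.14), Δ to P-3 = (90, -155, -0.39).
∂h/∂x = +0.0008639, ∂h/∂y = +0.003018 (det = 4225).
Head at (170, 425) = 64.81 + (+0.0008639)·(55) + (+0.003018)·(255) = 65.63 m.
That is higher than the 64.42 m at P-3, so the point is upgradient.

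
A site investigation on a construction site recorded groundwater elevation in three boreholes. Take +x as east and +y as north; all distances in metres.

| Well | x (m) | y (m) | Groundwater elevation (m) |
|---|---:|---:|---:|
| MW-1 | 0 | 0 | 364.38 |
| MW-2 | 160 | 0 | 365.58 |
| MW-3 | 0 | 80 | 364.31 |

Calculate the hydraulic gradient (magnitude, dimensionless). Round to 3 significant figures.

0.00755

∂h/∂x = (365.58 − 364.38) / (160 − 0) = +0.007500
∂h/∂y = (364.31 − 364.38) / (80 − 0) = -0.0008750
|∇h| = √(0.007500² + -0.0008750²) = 0.007551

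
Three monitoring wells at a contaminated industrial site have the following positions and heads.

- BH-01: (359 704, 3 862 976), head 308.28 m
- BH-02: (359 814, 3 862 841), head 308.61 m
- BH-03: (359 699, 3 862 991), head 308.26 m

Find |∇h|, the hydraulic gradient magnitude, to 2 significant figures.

0.0024

Differences from BH-01: to BH-02 (Δx, Δy, Δh) = (110, -135, +0.33); to BH-03 = (-5, 15, -0.02).
Solve a·Δx + b·Δy = Δh: det = 110·15 − (-5)·(-135) = 975.
∂h/∂x = [(+0.33)·15 − (-0.02)·(-135)] / 975 = +0.002308
∂h/∂y = [110·(-0.02) − (-5)·(+0.33)] / 975 = -0.0005641
|∇h| = √(0.002308² + -0.0005641²) = 0.002376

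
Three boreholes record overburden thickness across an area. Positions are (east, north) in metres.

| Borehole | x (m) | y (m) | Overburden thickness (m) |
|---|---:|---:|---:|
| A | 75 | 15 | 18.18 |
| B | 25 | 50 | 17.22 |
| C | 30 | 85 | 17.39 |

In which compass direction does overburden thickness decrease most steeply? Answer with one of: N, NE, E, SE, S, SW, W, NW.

Differences from A: to B (Δx, Δy, Δh) = (-50, 35, -0.96); to C = (-45, 70, -0.79).
Determinant of the coordinate differences = (-50)·70 − (-45)·35 = -1925.
∂d/∂x = [(-0.96)·70 − (-0.79)·35] / -1925 = +0.02055
∂d/∂y = [(-50)·(-0.79) − (-45)·(-0.96)] / -1925 = +0.001922
Steepest decrease is along −∇f = (-0.02055 E, -0.001922 N) → west.

W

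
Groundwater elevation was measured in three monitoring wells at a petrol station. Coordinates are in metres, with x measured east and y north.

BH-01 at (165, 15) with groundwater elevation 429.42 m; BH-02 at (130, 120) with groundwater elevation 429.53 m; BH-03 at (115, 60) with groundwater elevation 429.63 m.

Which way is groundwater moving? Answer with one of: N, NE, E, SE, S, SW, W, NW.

E

Taking BH-01 as reference: BH-02−BH-01 = (-35, 105, +0.11); BH-03−BH-01 = (-50, 45, +0.21).
Solve a·Δx + b·Δy = Δh: det = (-35)·45 − (-50)·105 = 3675.
∂h/∂x = [(+0.11)·45 − (+0.21)·105] / 3675 = -0.004653
∂h/∂y = [(-35)·(+0.21) − (-50)·(+0.11)] / 3675 = -0.0005034
Flow = −∇h = (+0.004653 east, +0.0005034 north), which points east.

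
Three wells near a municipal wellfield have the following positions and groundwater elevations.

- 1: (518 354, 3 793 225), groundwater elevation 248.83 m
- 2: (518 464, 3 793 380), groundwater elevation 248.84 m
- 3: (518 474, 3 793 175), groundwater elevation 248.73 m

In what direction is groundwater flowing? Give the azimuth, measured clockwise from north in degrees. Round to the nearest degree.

129°

Differences from 1: to 2 (Δx, Δy, Δh) = (110, 155, +0.01); to 3 = (120, -50, -0.10).
Solve a·Δx + b·Δy = Δh: det = 110·(-50) − 120·155 = -24100.
∂h/∂x = [(+0.01)·(-50) − (-0.10)·155] / -24100 = -0.0006224
∂h/∂y = [110·(-0.10) − 120·(+0.01)] / -24100 = +0.0005062
Flow direction (−∇h) has components (+0.0006224 E, -0.0005062 N).
Azimuth = atan2(E, N) = atan2(+0.0006224, -0.0005062) = 129.1° ≈ 129°.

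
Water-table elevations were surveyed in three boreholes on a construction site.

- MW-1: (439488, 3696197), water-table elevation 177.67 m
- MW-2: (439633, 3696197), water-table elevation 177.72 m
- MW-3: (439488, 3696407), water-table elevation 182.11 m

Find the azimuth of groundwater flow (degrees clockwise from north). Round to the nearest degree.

181°

∂h/∂x = (177.72 − 177.67) / (439633 − 439488) = +0.0003448
∂h/∂y = (182.11 − 177.67) / (3696407 − 3696197) = +0.02114
Flow direction (−∇h) has components (-0.0003448 E, -0.02114 N).
Azimuth = atan2(E, N) = atan2(-0.0003448, -0.02114) = 180.9° ≈ 181°.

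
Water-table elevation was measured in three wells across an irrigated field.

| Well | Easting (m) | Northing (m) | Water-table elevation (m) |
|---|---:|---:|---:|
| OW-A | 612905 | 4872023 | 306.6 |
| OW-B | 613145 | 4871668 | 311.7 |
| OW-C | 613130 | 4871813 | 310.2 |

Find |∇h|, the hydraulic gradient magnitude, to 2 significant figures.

0.012

Taking OW-A as reference: OW-B−OW-A = (240, -355, +5.1); OW-C−OW-A = (225, -210, +3.6).
Solve a·Δx + b·Δy = Δh: det = 240·(-210) − 225·(-355) = 29475.
∂h/∂x = [(+5.1)·(-210) − (+3.6)·(-355)] / 29475 = +0.007023
∂h/∂y = [240·(+3.6) − 225·(+5.1)] / 29475 = -0.009618
|∇h| = √(0.007023² + -0.009618²) = 0.01191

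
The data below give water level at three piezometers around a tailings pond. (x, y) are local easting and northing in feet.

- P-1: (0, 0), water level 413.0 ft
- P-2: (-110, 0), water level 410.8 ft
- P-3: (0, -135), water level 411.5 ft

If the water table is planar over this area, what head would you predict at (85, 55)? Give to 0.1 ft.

415.3 ft

∂h/∂x = (410.8 − 413.0) / (-110 − 0) = +0.02000
∂h/∂y = (411.5 − 413.0) / (-135 − 0) = +0.01111
h(85, 55) = 413.0 + (+0.02000)·(85) + (+0.01111)·(55) = 413.0 +1.700 +0.611 = 415.311 ft.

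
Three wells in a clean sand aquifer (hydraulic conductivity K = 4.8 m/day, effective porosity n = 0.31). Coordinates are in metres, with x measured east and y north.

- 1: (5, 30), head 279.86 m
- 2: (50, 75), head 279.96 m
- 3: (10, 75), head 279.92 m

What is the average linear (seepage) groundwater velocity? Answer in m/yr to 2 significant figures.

Differences from 1: to 2 (Δx, Δy, Δh) = (45, 45, +0.10); to 3 = (5, 45, +0.06).
Determinant of the coordinate differences = 45·45 − 5·45 = 1800.
∂h/∂x = [(+0.10)·45 − (+0.06)·45] / 1800 = +0.0010000
∂h/∂y = [45·(+0.06) − 5·(+0.10)] / 1800 = +0.001222
|∇h| = √(0.0010000² + 0.001222²) = 0.001579
Seepage velocity v = K·i/n = 4.8 × 0.001579 / 0.31 = 0.02445 m/day = 8.93 m/yr.

8.9 m/yr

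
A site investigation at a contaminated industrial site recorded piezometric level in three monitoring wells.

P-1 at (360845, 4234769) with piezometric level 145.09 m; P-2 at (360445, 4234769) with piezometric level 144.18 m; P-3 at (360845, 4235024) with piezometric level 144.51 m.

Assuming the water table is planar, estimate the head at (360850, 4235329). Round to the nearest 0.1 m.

143.8 m

∂h/∂x = (144.18 − 145.09) / (360445 − 360845) = +0.002275
∂h/∂y = (144.51 − 145.09) / (4235024 − 4234769) = -0.002275
h(360850, 4235329) = 145.09 + (+0.002275)·(5) + (-0.002275)·(560) = 145.09 +0.011 -1.274 = 143.828 m.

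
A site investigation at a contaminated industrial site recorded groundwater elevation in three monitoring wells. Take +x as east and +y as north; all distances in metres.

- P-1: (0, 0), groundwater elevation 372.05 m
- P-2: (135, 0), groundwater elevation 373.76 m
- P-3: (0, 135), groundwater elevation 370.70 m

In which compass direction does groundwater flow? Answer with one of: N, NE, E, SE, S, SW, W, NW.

∂h/∂x = (373.76 − 372.05) / (135 − 0) = +0.01267
∂h/∂y = (370.70 − 372.05) / (135 − 0) = -0.01000
Flow = −∇h = (-0.01267 east, +0.01000 north), which points northwest.

NW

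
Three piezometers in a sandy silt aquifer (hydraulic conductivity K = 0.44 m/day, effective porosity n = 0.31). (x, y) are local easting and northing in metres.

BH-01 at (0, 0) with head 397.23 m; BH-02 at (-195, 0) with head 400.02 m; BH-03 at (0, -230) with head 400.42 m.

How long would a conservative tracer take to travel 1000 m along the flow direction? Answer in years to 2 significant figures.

97 years

∂h/∂x = (400.02 − 397.23) / (-195 − 0) = -0.01431
∂h/∂y = (400.42 − 397.23) / (-230 − 0) = -0.01387
|∇h| = √(-0.01431² + -0.01387²) = 0.01993
Seepage velocity v = K·i/n = 0.44 × 0.01993 / 0.31 = 0.02829 m/day.
t = 1000 / 0.02829 = 3.535e+04 days = 96.8 years.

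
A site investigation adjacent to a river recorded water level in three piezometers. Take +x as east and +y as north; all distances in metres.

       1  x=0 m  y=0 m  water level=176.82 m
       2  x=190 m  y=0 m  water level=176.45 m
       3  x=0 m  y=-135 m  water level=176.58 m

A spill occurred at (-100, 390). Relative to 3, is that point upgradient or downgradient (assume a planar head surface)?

∂h/∂x = (176.45 − 176.82) / (190 − 0) = -0.001947
∂h/∂y = (176.58 − 176.82) / (-135 − 0) = +0.001778
Head at (-100, 390) = 176.82 + (-0.001947)·(-100) + (+0.001778)·(390) = 177.71 m.
That is higher than the 176.58 m at 3, so the point is upgradient.

upgradient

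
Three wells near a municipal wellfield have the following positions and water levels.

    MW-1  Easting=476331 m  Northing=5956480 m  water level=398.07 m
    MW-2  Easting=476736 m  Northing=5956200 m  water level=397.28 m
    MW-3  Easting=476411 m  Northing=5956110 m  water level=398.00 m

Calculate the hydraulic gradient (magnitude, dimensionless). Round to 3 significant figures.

Taking MW-1 as reference: MW-2−MW-1 = (405, -280, -0.79); MW-3−MW-1 = (80, -370, -0.07).
Determinant of the coordinate differences = 405·(-370) − 80·(-280) = -127450.
∂h/∂x = [(-0.79)·(-370) − (-0.07)·(-280)] / -127450 = -0.002140
∂h/∂y = [405·(-0.07) − 80·(-0.79)] / -127450 = -0.0002734
|∇h| = √(-0.002140² + -0.0002734²) = 0.002157

0.00216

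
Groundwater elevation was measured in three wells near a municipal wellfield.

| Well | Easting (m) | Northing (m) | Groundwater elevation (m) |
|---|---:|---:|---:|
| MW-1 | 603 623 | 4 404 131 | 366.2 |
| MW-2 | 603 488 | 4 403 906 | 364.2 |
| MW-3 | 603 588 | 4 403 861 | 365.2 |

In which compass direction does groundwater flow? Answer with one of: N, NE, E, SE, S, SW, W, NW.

Three-point gradient (reference MW-1): Δ to MW-2 = (-135, -225, -2.0), Δ to MW-3 = (-35, -270, -1.0).
∂h/∂x = +0.01102, ∂h/∂y = +0.002275 (det = 28575).
Flow = −∇h = (-0.01102 east, -0.002275 north), which points west.

W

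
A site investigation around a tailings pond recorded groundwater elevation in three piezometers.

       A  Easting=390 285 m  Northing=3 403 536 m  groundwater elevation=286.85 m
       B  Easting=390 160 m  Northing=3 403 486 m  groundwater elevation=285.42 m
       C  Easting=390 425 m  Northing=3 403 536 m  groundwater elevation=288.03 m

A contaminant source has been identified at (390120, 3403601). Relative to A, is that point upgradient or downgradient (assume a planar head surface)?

downgradient

Differences from A: to B (Δx, Δy, Δh) = (-125, -50, -1.43); to C = (140, 0, +1.18).
Determinant of the coordinate differences = (-125)·0 − 140·(-50) = 7000.
∂h/∂x = [(-1.43)·0 − (+1.18)·(-50)] / 7000 = +0.008429
∂h/∂y = [(-125)·(+1.18) − 140·(-1.43)] / 7000 = +0.007529
Head at (390120, 3403601) = 286.85 + (+0.008429)·(-165) + (+0.007529)·(65) = 285.95 m.
That is lower than the 286.85 m at A, so the point is downgradient.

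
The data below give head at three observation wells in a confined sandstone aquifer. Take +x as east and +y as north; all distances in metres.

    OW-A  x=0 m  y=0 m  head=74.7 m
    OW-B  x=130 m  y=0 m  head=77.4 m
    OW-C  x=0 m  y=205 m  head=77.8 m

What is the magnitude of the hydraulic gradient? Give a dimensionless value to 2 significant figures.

∂h/∂x = (77.4 − 74.7) / (130 − 0) = +0.02077
∂h/∂y = (77.8 − 74.7) / (205 − 0) = +0.01512
|∇h| = √(0.02077² + 0.01512²) = 0.02569

0.026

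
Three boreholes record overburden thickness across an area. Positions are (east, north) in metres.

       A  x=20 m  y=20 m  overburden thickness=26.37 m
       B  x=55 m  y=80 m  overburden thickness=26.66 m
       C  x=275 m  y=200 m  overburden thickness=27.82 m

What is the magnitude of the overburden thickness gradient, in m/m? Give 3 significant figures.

Taking A as reference: B−A = (35, 60, +0.29); C−A = (255, 180, +1.45).
Determinant of the coordinate differences = 35·180 − 255·60 = -9000.
∂d/∂x = [(+0.29)·180 − (+1.45)·60] / -9000 = +0.003867
∂d/∂y = [35·(+1.45) − 255·(+0.29)] / -9000 = +0.002578
|∇f| = √(0.003867² + 0.002578²) = 0.004648 m/m

0.00465 m/m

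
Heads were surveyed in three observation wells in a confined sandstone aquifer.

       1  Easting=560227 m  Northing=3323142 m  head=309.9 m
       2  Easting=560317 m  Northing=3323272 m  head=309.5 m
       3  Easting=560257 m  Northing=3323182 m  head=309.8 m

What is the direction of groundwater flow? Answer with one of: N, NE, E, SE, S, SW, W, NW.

NW

Differences from 1: to 2 (Δx, Δy, Δh) = (90, 130, -0.4); to 3 = (30, 40, -0.1).
Solve a·Δx + b·Δy = Δh: det = 90·40 − 30·130 = -300.
∂h/∂x = [(-0.4)·40 − (-0.1)·130] / -300 = +0.01000
∂h/∂y = [90·(-0.1) − 30·(-0.4)] / -300 = -0.01000
Flow = −∇h = (-0.01000 east, +0.01000 north), which points northwest.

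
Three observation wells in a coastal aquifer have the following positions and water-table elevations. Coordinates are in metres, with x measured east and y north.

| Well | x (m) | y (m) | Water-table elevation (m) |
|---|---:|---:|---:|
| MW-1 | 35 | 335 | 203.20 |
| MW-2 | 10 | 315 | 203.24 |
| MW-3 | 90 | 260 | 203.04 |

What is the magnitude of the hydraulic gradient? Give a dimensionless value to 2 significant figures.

0.0022

Taking MW-1 as reference: MW-2−MW-1 = (-25, -20, +0.04); MW-3−MW-1 = (55, -75, -0.16).
Determinant of the coordinate differences = (-25)·(-75) − 55·(-20) = 2975.
∂h/∂x = [(+0.04)·(-75) − (-0.16)·(-20)] / 2975 = -0.002084
∂h/∂y = [(-25)·(-0.16) − 55·(+0.04)] / 2975 = +0.0006050
|∇h| = √(-0.002084² + 0.0006050²) = 0.00217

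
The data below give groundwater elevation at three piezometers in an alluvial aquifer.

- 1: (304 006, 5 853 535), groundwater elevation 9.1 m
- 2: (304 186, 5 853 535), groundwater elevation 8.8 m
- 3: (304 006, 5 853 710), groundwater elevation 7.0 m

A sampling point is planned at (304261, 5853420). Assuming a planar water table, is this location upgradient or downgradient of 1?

upgradient

∂h/∂x = (8.8 − 9.1) / (304186 − 304006) = -0.001667
∂h/∂y = (7.0 − 9.1) / (5853710 − 5853535) = -0.01200
Head at (304261, 5853420) = 9.1 + (-0.001667)·(255) + (-0.01200)·(-115) = 10.05 m.
That is higher than the 9.1 m at 1, so the point is upgradient.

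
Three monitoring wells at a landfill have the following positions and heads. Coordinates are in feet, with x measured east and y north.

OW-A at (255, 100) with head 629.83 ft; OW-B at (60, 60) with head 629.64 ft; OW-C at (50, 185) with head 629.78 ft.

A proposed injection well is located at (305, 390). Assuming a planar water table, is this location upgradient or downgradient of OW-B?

upgradient

Differences from OW-A: to OW-B (Δx, Δy, Δh) = (-195, -40, -0.19); to OW-C = (-205, 85, -0.05).
Solve a·Δx + b·Δy = Δh: det = (-195)·85 − (-205)·(-40) = -24775.
∂h/∂x = [(-0.19)·85 − (-0.05)·(-40)] / -24775 = +0.0007326
∂h/∂y = [(-195)·(-0.05) − (-205)·(-0.19)] / -24775 = +0.001179
Head at (305, 390) = 629.83 + (+0.0007326)·(50) + (+0.001179)·(290) = 630.21 ft.
That is higher than the 629.64 ft at OW-B, so the point is upgradient.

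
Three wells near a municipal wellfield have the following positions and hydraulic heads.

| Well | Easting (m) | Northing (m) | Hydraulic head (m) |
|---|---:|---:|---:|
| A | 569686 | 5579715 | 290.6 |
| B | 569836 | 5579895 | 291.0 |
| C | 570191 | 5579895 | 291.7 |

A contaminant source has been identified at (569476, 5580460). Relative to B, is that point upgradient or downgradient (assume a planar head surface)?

downgradient

Differences from A: to B (Δx, Δy, Δh) = (150, 180, +0.4); to C = (505, 180, +1.1).
Determinant of the coordinate differences = 150·180 − 505·180 = -63900.
∂h/∂x = [(+0.4)·180 − (+1.1)·180] / -63900 = +0.001972
∂h/∂y = [150·(+1.1) − 505·(+0.4)] / -63900 = +0.0005790
Head at (569476, 5580460) = 290.6 + (+0.001972)·(-210) + (+0.0005790)·(745) = 290.62 m.
That is lower than the 291.0 m at B, so the point is downgradient.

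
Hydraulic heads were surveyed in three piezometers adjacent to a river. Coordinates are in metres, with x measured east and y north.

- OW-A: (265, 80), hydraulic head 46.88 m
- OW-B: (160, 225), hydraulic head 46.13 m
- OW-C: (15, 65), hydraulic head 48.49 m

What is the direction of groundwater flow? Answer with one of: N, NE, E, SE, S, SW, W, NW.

NE

Taking OW-A as reference: OW-B−OW-A = (-105, 145, -0.75); OW-C−OW-A = (-250, -15, +1.61).
Determinant of the coordinate differences = (-105)·(-15) − (-250)·145 = 37825.
∂h/∂x = [(-0.75)·(-15) − (+1.61)·145] / 37825 = -0.005874
∂h/∂y = [(-105)·(+1.61) − (-250)·(-0.75)] / 37825 = -0.009426
Flow = −∇h = (+0.005874 east, +0.009426 north), which points northeast.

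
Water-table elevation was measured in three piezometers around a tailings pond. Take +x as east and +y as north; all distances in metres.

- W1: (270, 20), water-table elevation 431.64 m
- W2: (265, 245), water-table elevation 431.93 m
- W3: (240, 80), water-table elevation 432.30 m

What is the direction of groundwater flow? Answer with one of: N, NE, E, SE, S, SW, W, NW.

E

Differences from W1: to W2 (Δx, Δy, Δh) = (-5, 225, +0.29); to W3 = (-30, 60, +0.66).
Solve a·Δx + b·Δy = Δh: det = (-5)·60 − (-30)·225 = 6450.
∂h/∂x = [(+0.29)·60 − (+0.66)·225] / 6450 = -0.02033
∂h/∂y = [(-5)·(+0.66) − (-30)·(+0.29)] / 6450 = +0.0008372
Flow = −∇h = (+0.02033 east, -0.0008372 north), which points east.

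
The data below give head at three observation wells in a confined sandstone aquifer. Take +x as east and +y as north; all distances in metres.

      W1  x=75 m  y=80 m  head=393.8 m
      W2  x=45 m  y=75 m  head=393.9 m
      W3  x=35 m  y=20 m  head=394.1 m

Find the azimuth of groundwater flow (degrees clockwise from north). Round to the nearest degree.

Taking W1 as reference: W2−W1 = (-30, -5, +0.1); W3−W1 = (-40, -60, +0.3).
Solve a·Δx + b·Δy = Δh: det = (-30)·(-60) − (-40)·(-5) = 1600.
∂h/∂x = [(+0.1)·(-60) − (+0.3)·(-5)] / 1600 = -0.002812
∂h/∂y = [(-30)·(+0.3) − (-40)·(+0.1)] / 1600 = -0.003125
Flow direction (−∇h) has components (+0.002812 E, +0.003125 N).
Azimuth = atan2(E, N) = atan2(+0.002812, +0.003125) = 42.0° ≈ 042°.

042°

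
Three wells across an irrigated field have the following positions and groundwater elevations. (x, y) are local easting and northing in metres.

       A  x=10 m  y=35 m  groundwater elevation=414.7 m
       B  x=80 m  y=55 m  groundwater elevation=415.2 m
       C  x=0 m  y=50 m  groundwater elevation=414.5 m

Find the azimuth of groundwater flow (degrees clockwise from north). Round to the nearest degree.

308°

With h = a·x + b·y + c and A as origin, the differences give:
  70·a + 20·b = +0.5
  (-10)·a + 15·b = -0.2
Eliminate b (×15 and ×20, subtract): 1250·a = 11.50 → a = ∂h/∂x = +0.009200
Back-substitute: b = ∂h/∂y = -0.007200.
Flow direction (−∇h) has components (-0.009200 E, +0.007200 N).
Azimuth = atan2(E, N) = atan2(-0.009200, +0.007200) = 308.0° ≈ 308°.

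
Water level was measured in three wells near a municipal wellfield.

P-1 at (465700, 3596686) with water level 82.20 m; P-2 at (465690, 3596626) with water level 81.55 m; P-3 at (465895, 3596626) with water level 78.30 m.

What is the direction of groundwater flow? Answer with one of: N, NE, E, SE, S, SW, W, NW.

With h = a·x + b·y + c and P-1 as origin, the differences give:
  (-10)·a + (-60)·b = -0.65
  195·a + (-60)·b = -3.90
Eliminate b (×(-60) and ×(-60), subtract): 12300·a = -195.000 → a = ∂h/∂x = -0.01585
Back-substitute: b = ∂h/∂y = +0.01348.
Flow = −∇h = (+0.01585 east, -0.01348 north), which points southeast.

SE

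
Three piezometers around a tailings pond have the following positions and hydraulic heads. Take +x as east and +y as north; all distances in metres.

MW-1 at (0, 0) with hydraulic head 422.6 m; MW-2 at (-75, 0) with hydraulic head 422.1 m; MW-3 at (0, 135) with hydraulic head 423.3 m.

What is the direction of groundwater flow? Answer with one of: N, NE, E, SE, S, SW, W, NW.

SW

∂h/∂x = (422.1 − 422.6) / (-75 − 0) = +0.006667
∂h/∂y = (423.3 − 422.6) / (135 − 0) = +0.005185
Flow = −∇h = (-0.006667 east, -0.005185 north), which points southwest.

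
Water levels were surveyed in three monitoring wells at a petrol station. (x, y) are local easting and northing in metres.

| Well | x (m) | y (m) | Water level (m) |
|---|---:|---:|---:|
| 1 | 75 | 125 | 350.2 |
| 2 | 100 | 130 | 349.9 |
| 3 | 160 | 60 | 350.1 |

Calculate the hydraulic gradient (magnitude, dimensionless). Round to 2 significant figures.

0.015

With h = a·x + b·y + c and 1 as origin, the differences give:
  25·a + 5·b = -0.3
  85·a + (-65)·b = -0.1
Eliminate b (×(-65) and ×5, subtract): -2050·a = 20.00 → a = ∂h/∂x = -0.009756
Back-substitute: b = ∂h/∂y = -0.01122.
|∇h| = √(-0.009756² + -0.01122²) = 0.01487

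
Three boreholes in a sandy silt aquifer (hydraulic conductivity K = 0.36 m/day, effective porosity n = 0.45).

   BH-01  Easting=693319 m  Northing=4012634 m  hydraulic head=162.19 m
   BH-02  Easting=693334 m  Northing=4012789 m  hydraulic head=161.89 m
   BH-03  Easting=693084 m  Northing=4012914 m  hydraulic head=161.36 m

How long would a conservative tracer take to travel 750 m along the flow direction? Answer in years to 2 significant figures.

With h = a·x + b·y + c and BH-01 as origin, the differences give:
  15·a + 155·b = -0.30
  (-235)·a + 280·b = -0.83
Eliminate b (×280 and ×155, subtract): 40625·a = 44.650 → a = ∂h/∂x = +0.001099
Back-substitute: b = ∂h/∂y = -0.002042.
|∇h| = √(0.001099² + -0.002042²) = 0.002319
Seepage velocity v = K·i/n = 0.36 × 0.002319 / 0.45 = 0.001855 m/day.
t = 750 / 0.001855 = 4.043e+05 days = 1.11e+03 years.

1100 years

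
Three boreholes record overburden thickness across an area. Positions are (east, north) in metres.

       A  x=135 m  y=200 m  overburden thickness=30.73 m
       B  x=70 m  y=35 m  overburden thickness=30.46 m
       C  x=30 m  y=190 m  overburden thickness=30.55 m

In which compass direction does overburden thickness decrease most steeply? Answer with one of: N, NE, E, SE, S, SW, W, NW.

SW

With d = a·x + b·y + c and A as origin, the differences give:
  (-65)·a + (-165)·b = -0.27
  (-105)·a + (-10)·b = -0.18
Eliminate b (×(-10) and ×(-165), subtract): -16675·a = -27.000 → a = ∂d/∂x = +0.001619
Back-substitute: b = ∂d/∂y = +0.0009985.
Steepest decrease is along −∇f = (-0.001619 E, -0.0009985 N) → southwest.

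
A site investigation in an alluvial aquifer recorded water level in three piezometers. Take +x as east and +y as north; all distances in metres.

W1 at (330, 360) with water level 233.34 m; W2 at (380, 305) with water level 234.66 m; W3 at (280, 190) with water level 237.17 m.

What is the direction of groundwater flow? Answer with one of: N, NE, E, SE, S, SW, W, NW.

Taking W1 as reference: W2−W1 = (50, -55, +1.32); W3−W1 = (-50, -170, +3.83).
Solve a·Δx + b·Δy = Δh: det = 50·(-170) − (-50)·(-55) = -11250.
∂h/∂x = [(+1.32)·(-170) − (+3.83)·(-55)] / -11250 = +0.001222
∂h/∂y = [50·(+3.83) − (-50)·(+1.32)] / -11250 = -0.02289
Flow = −∇h = (-0.001222 east, +0.02289 north), which points north.

N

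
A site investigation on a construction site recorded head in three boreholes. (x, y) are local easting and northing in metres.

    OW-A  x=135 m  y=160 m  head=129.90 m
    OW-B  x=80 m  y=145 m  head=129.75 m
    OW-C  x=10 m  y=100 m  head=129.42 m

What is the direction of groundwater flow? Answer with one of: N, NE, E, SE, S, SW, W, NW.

S

Differences from OW-A: to OW-B (Δx, Δy, Δh) = (-55, -15, -0.15); to OW-C = (-125, -60, -0.48).
Solve a·Δx + b·Δy = Δh: det = (-55)·(-60) − (-125)·(-15) = 1425.
∂h/∂x = [(-0.15)·(-60) − (-0.48)·(-15)] / 1425 = +0.001263
∂h/∂y = [(-55)·(-0.48) − (-125)·(-0.15)] / 1425 = +0.005368
Flow = −∇h = (-0.001263 east, -0.005368 north), which points south.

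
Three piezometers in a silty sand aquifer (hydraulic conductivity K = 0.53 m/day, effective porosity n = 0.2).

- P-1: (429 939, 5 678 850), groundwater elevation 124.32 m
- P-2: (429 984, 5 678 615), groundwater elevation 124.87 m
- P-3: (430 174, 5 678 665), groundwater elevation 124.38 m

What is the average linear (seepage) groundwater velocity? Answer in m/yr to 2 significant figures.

With h = a·x + b·y + c and P-1 as origin, the differences give:
  45·a + (-235)·b = +0.55
  235·a + (-185)·b = +0.06
Eliminate b (×(-185) and ×(-235), subtract): 46900·a = -87.650 → a = ∂h/∂x = -0.001869
Back-substitute: b = ∂h/∂y = -0.002698.
|∇h| = √(-0.001869² + -0.002698²) = 0.003282
Seepage velocity v = K·i/n = 0.53 × 0.003282 / 0.2 = 0.008697 m/day = 3.177 m/yr.

3.2 m/yr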